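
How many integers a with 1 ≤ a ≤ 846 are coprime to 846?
276

The number of a ∈ {1, ..., 846} with gcd(a, 846) = 1 is by definition Euler's totient φ(846). φ is multiplicative, with φ(p^e) = p^e − p^(e−1). Factorise 846 = 2 · 3^2 · 47. Then
  φ(846) = (2 − 1) · (3^2 − 3^1) · (47 − 1) = 1 · 6 · 46 = 276.
So there are 276 such integers.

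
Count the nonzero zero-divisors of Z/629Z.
Z/629Z has 52 nonzero zero-divisors

In Z/629Z each nonzero element is either a unit (gcd with 629 is 1) or a zero-divisor (gcd > 1). The number of units is φ(629): factorise 629 = 17 · 37, so φ(629) = (17 − 1) · (37 − 1) = 16 · 36 = 576. The nonzero elements number 629 − 1 = 628. Hence the nonzero zero-divisors number 628 − 576 = 52.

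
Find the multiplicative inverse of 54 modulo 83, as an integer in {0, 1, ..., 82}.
54^(−1) ≡ 20 (mod 83)

Apply the extended Euclidean algorithm to (83, 54), tracking rows (r, s, t) with s·83 + t·54 = r. Each division r_prev = q·r_cur + r_new produces the new row as (previous row) − q·(current row):
  row A: (83, 1, 0)   [1·83 + 0·54 = 83]
  row B: (54, 0, 1)   [0·83 + 1·54 = 54]
  83 = 1·54 + 29   → row C = row A − 1·row B = (29, 1, −1)   [check: 1·83 − 1·54 = 29]
  54 = 1·29 + 25   → row D = row B − 1·row C = (25, −1, 2)   [check: −1·83 + 2·54 = 25]
  29 = 1·25 + 4   → row E = row C − 1·row D = (4, 2, −3)   [check: 2·83 − 3·54 = 4]
  25 = 6·4 + 1   → row F = row D − 6·row E = (1, −13, 20)   [check: −13·83 + 20·54 = 1]
  4 = 4·1 + 0   → remainder 0, stop. gcd = 1 (last nonzero row F).
The gcd is 1, so 54 is invertible mod 83. The last nonzero row gives −13·83 + 20·54 = 1, so t = 20. So 54^(−1) ≡ 20 (mod 83). Verify: 54 · 20 = 1080 ≡ 1 (mod 83). ✓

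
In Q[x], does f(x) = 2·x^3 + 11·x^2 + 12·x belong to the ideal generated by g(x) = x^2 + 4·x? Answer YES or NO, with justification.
YES

In Q[x] the ideal (g) consists of all multiples of g, so f ∈ (g) iff g | f, i.e. iff the remainder of f on division by g is 0. Divide f by g (g is monic, so eliminate the leading term of the running remainder at each step):
  leading term 2·x^3: subtract (2·x)·g(x) = 2·x^3 + 8·x^2, leaving 3·x^2 + 12·x
  leading term 3·x^2: subtract (3)·g(x) = 3·x^2 + 12·x, leaving 0
The remainder is 0, so f(x) = g(x) · h(x) with h(x) = 2·x + 3. Hence g | f, i.e. f ∈ (g).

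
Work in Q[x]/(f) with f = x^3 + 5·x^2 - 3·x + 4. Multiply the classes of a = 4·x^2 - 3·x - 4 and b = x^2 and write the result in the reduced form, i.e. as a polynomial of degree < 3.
First multiply in Q[x] without reducing: a · b = 4·x^4 - 3·x^3 - 4·x^2. Now divide by f(x) = x^3 + 5·x^2 - 3·x + 4, eliminating the leading term at each step:
  leading term 4·x^4: subtract (4·x)·f(x) = 4·x^4 + 20·x^3 - 12·x^2 + 16·x, leaving -23·x^3 + 8·x^2 - 16·x
  leading term -23·x^3: subtract (-23)·f(x) = -23·x^3 - 115·x^2 + 69·x - 92, leaving 123·x^2 - 85·x + 92
The degree is now < 3, so this is the remainder. Hence a · b ≡ 123·x^2 - 85·x + 92 in Q[x]/(f).

Final answer: a · b ≡ 123·x^2 - 85·x + 92 (mod f(x))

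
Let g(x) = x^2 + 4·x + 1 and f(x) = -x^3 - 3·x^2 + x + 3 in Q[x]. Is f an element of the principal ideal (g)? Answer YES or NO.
NO

In Q[x] the ideal (g) consists of all multiples of g, so f ∈ (g) iff g | f, i.e. iff the remainder of f on division by g is 0. Divide f by g (g is monic, so eliminate the leading term of the running remainder at each step):
  leading term -x^3: subtract (-x)·g(x) = -x^3 - 4·x^2 - x, leaving x^2 + 2·x + 3
  leading term x^2: subtract (1)·g(x) = x^2 + 4·x + 1, leaving 2 - 2·x
The remainder r(x) = 2 - 2·x ≠ 0 (and deg r < deg g), so g ∤ f, i.e. f ∉ (g).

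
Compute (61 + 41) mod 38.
Reduce the summands first: 61 ≡ 23, 41 ≡ 3 (mod 38), so 61 + 41 ≡ 23 + 3 (mod 38). 23 + 3 = 26; 26 = 0·38 + 26, so (61 + 41) mod 38 = 26.

Final answer: 26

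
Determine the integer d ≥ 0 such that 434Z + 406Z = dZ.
In the PID Z, (a, b) is generated by gcd(a, b). Compute gcd(434, 406) with the extended Euclidean algorithm, tracking rows (r, s, t) with s·434 + t·406 = r:
  row A: (434, 1, 0)   [1·434 + 0·406 = 434]
  row B: (406, 0, 1)   [0·434 + 1·406 = 406]
  434 = 1·406 + 28   → row C = row A − 1·row B = (28, 1, −1)   [check: 1·434 − 1·406 = 28]
  406 = 14·28 + 14   → row D = row B − 14·row C = (14, −14, 15)   [check: −14·434 + 15·406 = 14]
  28 = 2·14 + 0   → remainder 0, stop. gcd = 14 (last nonzero row D).
So gcd(434, 406) = 14, with Bézout identity −14·434 + 15·406 = 14. Containment (⊇): the Bézout identity exhibits 14 as an element of (434, 406), giving (14) ⊆ (434, 406). Containment (⊆): since 14 | 434 and 14 | 406 (434 = 14·31, 406 = 14·29), every Z-linear combination of 434 and 406 is divisible by 14, so (434, 406) ⊆ (14). Therefore (434, 406) = (14), d = 14.

Final answer: (434, 406) = (14); d = 14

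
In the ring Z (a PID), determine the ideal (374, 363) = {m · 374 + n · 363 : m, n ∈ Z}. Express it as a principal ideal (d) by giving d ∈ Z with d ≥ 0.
In the PID Z, (a, b) is generated by gcd(a, b). Compute gcd(374, 363) with the extended Euclidean algorithm, tracking rows (r, s, t) with s·374 + t·363 = r:
  row A: (374, 1, 0)   [1·374 + 0·363 = 374]
  row B: (363, 0, 1)   [0·374 + 1·363 = 363]
  374 = 1·363 + 11   → row C = row A − 1·row B = (11, 1, −1)   [check: 1·374 − 1·363 = 11]
  363 = 33·11 + 0   → remainder 0, stop. gcd = 11 (last nonzero row C).
So gcd(374, 363) = 11, with Bézout identity 1·374 − 1·363 = 11. Containment (⊇): the Bézout identity exhibits 11 as an element of (374, 363), giving (11) ⊆ (374, 363). Containment (⊆): since 11 | 374 and 11 | 363 (374 = 11·34, 363 = 11·33), every Z-linear combination of 374 and 363 is divisible by 11, so (374, 363) ⊆ (11). Therefore (374, 363) = (11), d = 11.

Final answer: (374, 363) = (11); d = 11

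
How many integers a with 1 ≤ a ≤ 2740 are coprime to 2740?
1088

The number of a ∈ {1, ..., 2740} with gcd(a, 2740) = 1 is by definition Euler's totient φ(2740). φ is multiplicative, with φ(p^e) = p^e − p^(e−1). Factorise 2740 = 2^2 · 5 · 137. Then
  φ(2740) = (2^2 − 2^1) · (5 − 1) · (137 − 1) = 2 · 4 · 136 = 1088.
So there are 1088 such integers.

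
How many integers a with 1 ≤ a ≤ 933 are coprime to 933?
The number of a ∈ {1, ..., 933} with gcd(a, 933) = 1 is by definition Euler's totient φ(933). φ is multiplicative, with φ(p^e) = p^e − p^(e−1). Factorise 933 = 3 · 311. Then
  φ(933) = (3 − 1) · (311 − 1) = 2 · 310 = 620.
So there are 620 such integers.

Final answer: 620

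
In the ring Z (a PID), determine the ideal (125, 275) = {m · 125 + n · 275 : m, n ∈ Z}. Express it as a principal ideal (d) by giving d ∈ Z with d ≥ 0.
In the PID Z, (a, b) is generated by gcd(a, b). Compute gcd(275, 125) with the extended Euclidean algorithm, tracking rows (r, s, t) with s·275 + t·125 = r:
  row A: (275, 1, 0)   [1·275 + 0·125 = 275]
  row B: (125, 0, 1)   [0·275 + 1·125 = 125]
  275 = 2·125 + 25   → row C = row A − 2·row B = (25, 1, −2)   [check: 1·275 − 2·125 = 25]
  125 = 5·25 + 0   → remainder 0, stop. gcd = 25 (last nonzero row C).
So gcd(125, 275) = 25, with Bézout identity 1·275 − 2·125 = 25. Containment (⊇): the Bézout identity exhibits 25 as an element of (125, 275), giving (25) ⊆ (125, 275). Containment (⊆): since 25 | 125 and 25 | 275 (125 = 25·5, 275 = 25·11), every Z-linear combination of 125 and 275 is divisible by 25, so (125, 275) ⊆ (25). Therefore (125, 275) = (25), d = 25.

Final answer: (125, 275) = (25); d = 25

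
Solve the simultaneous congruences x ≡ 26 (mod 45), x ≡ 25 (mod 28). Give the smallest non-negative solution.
x ≡ 1061 (mod 1260); the representative in [0, 1260) is 1061

The moduli 45, 28 are pairwise coprime, so by the CRT there is a unique solution mod 45·28 = 1260.
Solve by successive substitution. Start with x ≡ 26 (mod 45).
  Combine with x ≡ 25 (mod 28): write x = 26 + 45·t and require 26 + 45·t ≡ 25 (mod 28), i.e. 45·t ≡ 25 − 26 ≡ 27 (mod 28). Since 45^(−1) ≡ 5 (mod 28) (45 ≡ 17 (mod 28)), t ≡ 5·27 ≡ 23 (mod 28). So x ≡ 26 + 45·23 = 1061 (mod 1260).
Unique solution in [0, 1260): x = 1061.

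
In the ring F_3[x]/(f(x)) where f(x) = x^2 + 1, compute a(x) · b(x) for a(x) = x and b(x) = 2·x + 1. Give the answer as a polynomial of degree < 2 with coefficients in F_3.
a · b ≡ x + 1 (mod f(x))

Multiply as integer polynomials: a · b = 2·x^2 + x. Reducing coefficients mod 3: a · b ≡ 2·x^2 + x. Now divide by f(x) = x^2 + 1 in F_3[x], eliminating the leading term at each step:
  leading term 2·x^2: subtract (2)·f(x) = 2·x^2 + 2, leaving x + 1 (coefficients mod 3)
The degree is now < 2, so this is the remainder. Hence a · b ≡ x + 1 in F_3[x]/(f).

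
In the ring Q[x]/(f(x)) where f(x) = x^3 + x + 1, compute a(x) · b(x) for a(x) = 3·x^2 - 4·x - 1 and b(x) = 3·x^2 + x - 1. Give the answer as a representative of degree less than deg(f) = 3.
a · b ≡ -19·x^2 + 3·x + 10 (mod f(x))

First multiply in Q[x] without reducing: a · b = 9·x^4 - 9·x^3 - 10·x^2 + 3·x + 1. Now divide by f(x) = x^3 + x + 1, eliminating the leading term at each step:
  leading term 9·x^4: subtract (9·x)·f(x) = 9·x^4 + 9·x^2 + 9·x, leaving -9·x^3 - 19·x^2 - 6·x + 1
  leading term -9·x^3: subtract (-9)·f(x) = -9·x^3 - 9·x - 9, leaving -19·x^2 + 3·x + 10
The degree is now < 3, so this is the remainder. Hence a · b ≡ -19·x^2 + 3·x + 10 in Q[x]/(f).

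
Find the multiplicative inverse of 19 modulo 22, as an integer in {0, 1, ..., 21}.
Apply the extended Euclidean algorithm to (22, 19), tracking rows (r, s, t) with s·22 + t·19 = r. Each division r_prev = q·r_cur + r_new produces the new row as (previous row) − q·(current row):
  row A: (22, 1, 0)   [1·22 + 0·19 = 22]
  row B: (19, 0, 1)   [0·22 + 1·19 = 19]
  22 = 1·19 + 3   → row C = row A − 1·row B = (3, 1, −1)   [check: 1·22 − 1·19 = 3]
  19 = 6·3 + 1   → row D = row B − 6·row C = (1, −6, 7)   [check: −6·22 + 7·19 = 1]
  3 = 3·1 + 0   → remainder 0, stop. gcd = 1 (last nonzero row D).
The gcd is 1, so 19 is invertible mod 22. The last nonzero row gives −6·22 + 7·19 = 1, so t = 7. So 19^(−1) ≡ 7 (mod 22). Verify: 19 · 7 = 133 ≡ 1 (mod 22). ✓

Final answer: 19^(−1) ≡ 7 (mod 22)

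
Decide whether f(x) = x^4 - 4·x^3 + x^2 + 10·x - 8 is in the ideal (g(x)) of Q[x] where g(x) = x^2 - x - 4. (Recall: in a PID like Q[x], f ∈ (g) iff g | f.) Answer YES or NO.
In Q[x] the ideal (g) consists of all multiples of g, so f ∈ (g) iff g | f, i.e. iff the remainder of f on division by g is 0. Divide f by g (g is monic, so eliminate the leading term of the running remainder at each step):
  leading term x^4: subtract (x^2)·g(x) = x^4 - x^3 - 4·x^2, leaving -3·x^3 + 5·x^2 + 10·x - 8
  leading term -3·x^3: subtract (-3·x)·g(x) = -3·x^3 + 3·x^2 + 12·x, leaving 2·x^2 - 2·x - 8
  leading term 2·x^2: subtract (2)·g(x) = 2·x^2 - 2·x - 8, leaving 0
The remainder is 0, so f(x) = g(x) · h(x) with h(x) = x^2 - 3·x + 2. Hence g | f, i.e. f ∈ (g).

Final answer: YES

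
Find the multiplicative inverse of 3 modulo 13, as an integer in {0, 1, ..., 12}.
3^(−1) ≡ 9 (mod 13)

Apply the extended Euclidean algorithm to (13, 3), tracking rows (r, s, t) with s·13 + t·3 = r. Each division r_prev = q·r_cur + r_new produces the new row as (previous row) − q·(current row):
  row A: (13, 1, 0)   [1·13 + 0·3 = 13]
  row B: (3, 0, 1)   [0·13 + 1·3 = 3]
  13 = 4·3 + 1   → row C = row A − 4·row B = (1, 1, −4)   [check: 1·13 − 4·3 = 1]
  3 = 3·1 + 0   → remainder 0, stop. gcd = 1 (last nonzero row C).
The gcd is 1, so 3 is invertible mod 13. The last nonzero row gives 1·13 − 4·3 = 1, so t = −4. So 3^(−1) ≡ −4 ≡ 9 (mod 13). Verify: 3 · 9 = 27 ≡ 1 (mod 13). ✓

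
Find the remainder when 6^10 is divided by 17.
Use repeated squaring. Binary(10) = 1010. Walk through the bits of the exponent 10 left-to-right: at each bit after the leading one, square the running value, then multiply by 6 if the bit is 1 (always reducing mod 17):
  bit 1 = 1 (leading): start with 6.
  bit 2 = 0: square 6^2 = 36 ≡ 2 (mod 17).
  bit 3 = 1: square 2^2 = 4; bit is 1, so multiply 4·6 = 24 ≡ 7 (mod 17).
  bit 4 = 0: square 7^2 = 49 ≡ 15 (mod 17).
Final value: 6^10 ≡ 15 (mod 17).

Final answer: 15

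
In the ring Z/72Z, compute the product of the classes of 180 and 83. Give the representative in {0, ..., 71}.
Reduce the factors first: 180 ≡ 36, 83 ≡ 11 (mod 72), so 180 · 83 ≡ 36 · 11 (mod 72). 36 · 11 = 396. Dividing by 72: 396 = 5·72 + 36. So (180 · 83) mod 72 = 36.

Final answer: 36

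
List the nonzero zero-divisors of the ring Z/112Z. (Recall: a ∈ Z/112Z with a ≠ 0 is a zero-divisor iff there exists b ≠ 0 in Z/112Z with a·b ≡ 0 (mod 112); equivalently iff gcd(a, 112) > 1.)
nonzero zero-divisors of Z/112Z = {2, 4, 6, 7, 8, 10, 12, 14, 16, 18, 20, 21, 22, 24, 26, 28, 30, 32, 34, 35, 36, 38, 40, 42, 44, 46, 48, 49, 50, 52, 54, 56, 58, 60, 62, 63, 64, 66, 68, 70, 72, 74, 76, 77, 78, 80, 82, 84, 86, 88, 90, 91, 92, 94, 96, 98, 100, 102, 104, 105, 106, 108, 110}

An element a ∈ Z/112Z (with a ≠ 0) is a zero-divisor iff gcd(a, 112) > 1 (because a is a unit precisely when gcd(a, n) = 1, and in Z/nZ every nonzero, non-unit element is a zero-divisor). Scan a = 1, ..., 111 and keep those with gcd(a, 112) > 1:
  gcd(2, 112) = 2, gcd(4, 112) = 4, gcd(6, 112) = 2, gcd(7, 112) = 7, gcd(8, 112) = 8, gcd(10, 112) = 2, gcd(12, 112) = 4, gcd(14, 112) = 14, gcd(16, 112) = 16, gcd(18, 112) = 2, gcd(20, 112) = 4, gcd(21, 112) = 7, gcd(22, 112) = 2, gcd(24, 112) = 8, gcd(26, 112) = 2, gcd(28, 112) = 28, gcd(30, 112) = 2, gcd(32, 112) = 16, gcd(34, 112) = 2, gcd(35, 112) = 7, gcd(36, 112) = 4, gcd(38, 112) = 2, gcd(40, 112) = 8, gcd(42, 112) = 14, gcd(44, 112) = 4, gcd(46, 112) = 2, gcd(48, 112) = 16, gcd(49, 112) = 7, gcd(50, 112) = 2, gcd(52, 112) = 4, gcd(54, 112) = 2, gcd(56, 112) = 56, gcd(58, 112) = 2, gcd(60, 112) = 4, gcd(62, 112) = 2, gcd(63, 112) = 7, gcd(64, 112) = 16, gcd(66, 112) = 2, gcd(68, 112) = 4, gcd(70, 112) = 14, gcd(72, 112) = 8, gcd(74, 112) = 2, gcd(76, 112) = 4, gcd(77, 112) = 7, gcd(78, 112) = 2, gcd(80, 112) = 16, gcd(82, 112) = 2, gcd(84, 112) = 28, gcd(86, 112) = 2, gcd(88, 112) = 8, gcd(90, 112) = 2, gcd(91, 112) = 7, gcd(92, 112) = 4, gcd(94, 112) = 2, gcd(96, 112) = 16, gcd(98, 112) = 14, gcd(100, 112) = 4, gcd(102, 112) = 2, gcd(104, 112) = 8, gcd(105, 112) = 7, gcd(106, 112) = 2, gcd(108, 112) = 4, gcd(110, 112) = 2.
All other a ∈ {1, ..., 111} have gcd(a, 112) = 1 and are units. So the nonzero zero-divisors are exactly the 63 values of a appearing in this scan.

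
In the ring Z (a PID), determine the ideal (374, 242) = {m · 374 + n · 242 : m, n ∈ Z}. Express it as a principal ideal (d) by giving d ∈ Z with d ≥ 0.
In the PID Z, (a, b) is generated by gcd(a, b). Compute gcd(374, 242) with the extended Euclidean algorithm, tracking rows (r, s, t) with s·374 + t·242 = r:
  row A: (374, 1, 0)   [1·374 + 0·242 = 374]
  row B: (242, 0, 1)   [0·374 + 1·242 = 242]
  374 = 1·242 + 132   → row C = row A − 1·row B = (132, 1, −1)   [check: 1·374 − 1·242 = 132]
  242 = 1·132 + 110   → row D = row B − 1·row C = (110, −1, 2)   [check: −1·374 + 2·242 = 110]
  132 = 1·110 + 22   → row E = row C − 1·row D = (22, 2, −3)   [check: 2·374 − 3·242 = 22]
  110 = 5·22 + 0   → remainder 0, stop. gcd = 22 (last nonzero row E).
So gcd(374, 242) = 22, with Bézout identity 2·374 − 3·242 = 22. Containment (⊇): the Bézout identity exhibits 22 as an element of (374, 242), giving (22) ⊆ (374, 242). Containment (⊆): since 22 | 374 and 22 | 242 (374 = 22·17, 242 = 22·11), every Z-linear combination of 374 and 242 is divisible by 22, so (374, 242) ⊆ (22). Therefore (374, 242) = (22), d = 22.

Final answer: (374, 242) = (22); d = 22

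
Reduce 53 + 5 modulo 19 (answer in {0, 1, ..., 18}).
1

Reduce the summands first: 53 ≡ 15 (mod 19), so 53 + 5 ≡ 15 + 5 (mod 19). 15 + 5 = 20; 20 = 1·19 + 1, so (53 + 5) mod 19 = 1.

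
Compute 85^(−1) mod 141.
Apply the extended Euclidean algorithm to (141, 85), tracking rows (r, s, t) with s·141 + t·85 = r. Each division r_prev = q·r_cur + r_new produces the new row as (previous row) − q·(current row):
  row A: (141, 1, 0)   [1·141 + 0·85 = 141]
  row B: (85, 0, 1)   [0·141 + 1·85 = 85]
  141 = 1·85 + 56   → row C = row A − 1·row B = (56, 1, −1)   [check: 1·141 − 1·85 = 56]
  85 = 1·56 + 29   → row D = row B − 1·row C = (29, −1, 2)   [check: −1·141 + 2·85 = 29]
  56 = 1·29 + 27   → row E = row C − 1·row D = (27, 2, −3)   [check: 2·141 − 3·85 = 27]
  29 = 1·27 + 2   → row F = row D − 1·row E = (2, −3, 5)   [check: −3·141 + 5·85 = 2]
  27 = 13·2 + 1   → row G = row E − 13·row F = (1, 41, −68)   [check: 41·141 − 68·85 = 1]
  2 = 2·1 + 0   → remainder 0, stop. gcd = 1 (last nonzero row G).
The gcd is 1, so 85 is invertible mod 141. The last nonzero row gives 41·141 − 68·85 = 1, so t = −68. So 85^(−1) ≡ −68 ≡ 73 (mod 141). Verify: 85 · 73 = 6205 ≡ 1 (mod 141). ✓

Final answer: 85^(−1) ≡ 73 (mod 141)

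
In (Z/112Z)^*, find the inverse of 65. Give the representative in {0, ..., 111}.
65^(−1) ≡ 81 (mod 112)

Apply the extended Euclidean algorithm to (112, 65), tracking rows (r, s, t) with s·112 + t·65 = r. Each division r_prev = q·r_cur + r_new produces the new row as (previous row) − q·(current row):
  row A: (112, 1, 0)   [1·112 + 0·65 = 112]
  row B: (65, 0, 1)   [0·112 + 1·65 = 65]
  112 = 1·65 + 47   → row C = row A − 1·row B = (47, 1, −1)   [check: 1·112 − 1·65 = 47]
  65 = 1·47 + 18   → row D = row B − 1·row C = (18, −1, 2)   [check: −1·112 + 2·65 = 18]
  47 = 2·18 + 11   → row E = row C − 2·row D = (11, 3, −5)   [check: 3·112 − 5·65 = 11]
  18 = 1·11 + 7   → row F = row D − 1·row E = (7, −4, 7)   [check: −4·112 + 7·65 = 7]
  11 = 1·7 + 4   → row G = row E − 1·row F = (4, 7, −12)   [check: 7·112 − 12·65 = 4]
  7 = 1·4 + 3   → row H = row F − 1·row G = (3, −11, 19)   [check: −11·112 + 19·65 = 3]
  4 = 1·3 + 1   → row I = row G − 1·row H = (1, 18, −31)   [check: 18·112 − 31·65 = 1]
  3 = 3·1 + 0   → remainder 0, stop. gcd = 1 (last nonzero row I).
The gcd is 1, so 65 is invertible mod 112. The last nonzero row gives 18·112 − 31·65 = 1, so t = −31. So 65^(−1) ≡ −31 ≡ 81 (mod 112). Verify: 65 · 81 = 5265 ≡ 1 (mod 112). ✓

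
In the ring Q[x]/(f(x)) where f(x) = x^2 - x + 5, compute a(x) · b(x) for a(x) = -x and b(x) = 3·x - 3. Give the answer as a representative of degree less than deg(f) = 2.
First multiply in Q[x] without reducing: a · b = -3·x^2 + 3·x. Now divide by f(x) = x^2 - x + 5, eliminating the leading term at each step:
  leading term -3·x^2: subtract (-3)·f(x) = -3·x^2 + 3·x - 15, leaving 15
The degree is now < 2, so this is the remainder. Hence a · b ≡ 15 in Q[x]/(f).

Final answer: a · b ≡ 15 (mod f(x))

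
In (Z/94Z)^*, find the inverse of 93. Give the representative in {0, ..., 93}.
Apply the extended Euclidean algorithm to (94, 93), tracking rows (r, s, t) with s·94 + t·93 = r. Each division r_prev = q·r_cur + r_new produces the new row as (previous row) − q·(current row):
  row A: (94, 1, 0)   [1·94 + 0·93 = 94]
  row B: (93, 0, 1)   [0·94 + 1·93 = 93]
  94 = 1·93 + 1   → row C = row A − 1·row B = (1, 1, −1)   [check: 1·94 − 1·93 = 1]
  93 = 93·1 + 0   → remainder 0, stop. gcd = 1 (last nonzero row C).
The gcd is 1, so 93 is invertible mod 94. The last nonzero row gives 1·94 − 1·93 = 1, so t = −1. So 93^(−1) ≡ −1 ≡ 93 (mod 94). Verify: 93 · 93 = 8649 ≡ 1 (mod 94). ✓

Final answer: 93^(−1) ≡ 93 (mod 94)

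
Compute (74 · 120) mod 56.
Reduce the factors first: 74 ≡ 18, 120 ≡ 8 (mod 56), so 74 · 120 ≡ 18 · 8 (mod 56). 18 · 8 = 144. Dividing by 56: 144 = 2·56 + 32. So (74 · 120) mod 56 = 32.

Final answer: 32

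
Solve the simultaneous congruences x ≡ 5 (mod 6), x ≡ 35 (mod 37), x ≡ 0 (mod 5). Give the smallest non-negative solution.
The moduli 6, 37, 5 are pairwise coprime, so by the CRT there is a unique solution mod 6·37·5 = 1110.
Solve by successive substitution. Start with x ≡ 5 (mod 6).
  Combine with x ≡ 35 (mod 37): write x = 5 + 6·t and require 5 + 6·t ≡ 35 (mod 37), i.e. 6·t ≡ 35 − 5 ≡ 30 (mod 37). Since 6^(−1) ≡ 31 (mod 37), t ≡ 31·30 ≡ 5 (mod 37). So x ≡ 5 + 6·5 = 35 (mod 222).
  Combine with x ≡ 0 (mod 5): write x = 35 + 222·t and require 35 + 222·t ≡ 0 (mod 5), i.e. 222·t ≡ 0 − 35 ≡ 0 (mod 5). Since 222^(−1) ≡ 3 (mod 5) (222 ≡ 2 (mod 5)), t ≡ 3·0 ≡ 0 (mod 5). So x ≡ 35 + 222·0 = 35 (mod 1110).
Unique solution in [0, 1110): x = 35.

Final answer: x ≡ 35 (mod 1110); the representative in [0, 1110) is 35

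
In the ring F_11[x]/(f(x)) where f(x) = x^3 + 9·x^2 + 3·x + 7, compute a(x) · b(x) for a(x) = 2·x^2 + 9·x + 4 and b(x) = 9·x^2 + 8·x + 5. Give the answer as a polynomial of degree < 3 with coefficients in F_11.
a · b ≡ 3·x + 2 (mod f(x))

Multiply as integer polynomials: a · b = 18·x^4 + 97·x^3 + 118·x^2 + 77·x + 20. Reducing coefficients mod 11: a · b ≡ 7·x^4 + 9·x^3 + 8·x^2 + 9. Now divide by f(x) = x^3 + 9·x^2 + 3·x + 7 in F_11[x], eliminating the leading term at each step:
  leading term 7·x^4: subtract (7·x)·f(x) = 7·x^4 + 8·x^3 + 10·x^2 + 5·x, leaving x^3 + 9·x^2 + 6·x + 9 (coefficients mod 11)
  leading term x^3: subtract (1)·f(x) = x^3 + 9·x^2 + 3·x + 7, leaving 3·x + 2 (coefficients mod 11)
The degree is now < 3, so this is the remainder. Hence a · b ≡ 3·x + 2 in F_11[x]/(f).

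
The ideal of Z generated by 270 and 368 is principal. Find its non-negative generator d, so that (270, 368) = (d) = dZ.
(270, 368) = (2); d = 2

In the PID Z, (a, b) is generated by gcd(a, b). Compute gcd(368, 270) with the extended Euclidean algorithm, tracking rows (r, s, t) with s·368 + t·270 = r:
  row A: (368, 1, 0)   [1·368 + 0·270 = 368]
  row B: (270, 0, 1)   [0·368 + 1·270 = 270]
  368 = 1·270 + 98   → row C = row A − 1·row B = (98, 1, −1)   [check: 1·368 − 1·270 = 98]
  270 = 2·98 + 74   → row D = row B − 2·row C = (74, −2, 3)   [check: −2·368 + 3·270 = 74]
  98 = 1·74 + 24   → row E = row C − 1·row D = (24, 3, −4)   [check: 3·368 − 4·270 = 24]
  74 = 3·24 + 2   → row F = row D − 3·row E = (2, −11, 15)   [check: −11·368 + 15·270 = 2]
  24 = 12·2 + 0   → remainder 0, stop. gcd = 2 (last nonzero row F).
So gcd(270, 368) = 2, with Bézout identity −11·368 + 15·270 = 2. Containment (⊇): the Bézout identity exhibits 2 as an element of (270, 368), giving (2) ⊆ (270, 368). Containment (⊆): since 2 | 270 and 2 | 368 (270 = 2·135, 368 = 2·184), every Z-linear combination of 270 and 368 is divisible by 2, so (270, 368) ⊆ (2). Therefore (270, 368) = (2), d = 2.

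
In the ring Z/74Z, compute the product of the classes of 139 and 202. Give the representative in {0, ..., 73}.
32

Reduce the factors first: 139 ≡ 65, 202 ≡ 54 (mod 74), so 139 · 202 ≡ 65 · 54 (mod 74). 65 · 54 = 3510. Dividing by 74: 3510 = 47·74 + 32. So (139 · 202) mod 74 = 32.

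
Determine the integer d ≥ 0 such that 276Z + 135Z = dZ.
(276, 135) = (3); d = 3

In the PID Z, (a, b) is generated by gcd(a, b). Compute gcd(276, 135) with the extended Euclidean algorithm, tracking rows (r, s, t) with s·276 + t·135 = r:
  row A: (276, 1, 0)   [1·276 + 0·135 = 276]
  row B: (135, 0, 1)   [0·276 + 1·135 = 135]
  276 = 2·135 + 6   → row C = row A − 2·row B = (6, 1, −2)   [check: 1·276 − 2·135 = 6]
  135 = 22·6 + 3   → row D = row B − 22·row C = (3, −22, 45)   [check: −22·276 + 45·135 = 3]
  6 = 2·3 + 0   → remainder 0, stop. gcd = 3 (last nonzero row D).
So gcd(276, 135) = 3, with Bézout identity −22·276 + 45·135 = 3. Containment (⊇): the Bézout identity exhibits 3 as an element of (276, 135), giving (3) ⊆ (276, 135). Containment (⊆): since 3 | 276 and 3 | 135 (276 = 3·92, 135 = 3·45), every Z-linear combination of 276 and 135 is divisible by 3, so (276, 135) ⊆ (3). Therefore (276, 135) = (3), d = 3.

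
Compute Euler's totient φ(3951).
φ is multiplicative, with φ(p^e) = p^e − p^(e−1). Factorise 3951 = 3^2 · 439. Then
  φ(3951) = (3^2 − 3^1) · (439 − 1) = 6 · 438 = 2628.

Final answer: φ(3951) = 2628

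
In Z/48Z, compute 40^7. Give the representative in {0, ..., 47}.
16

Use repeated squaring. Binary(7) = 111. Walk through the bits of the exponent 7 left-to-right: at each bit after the leading one, square the running value, then multiply by 40 if the bit is 1 (always reducing mod 48):
  bit 1 = 1 (leading): start with 40.
  bit 2 = 1: square 40^2 = 1600 ≡ 16; bit is 1, so multiply 16·40 = 640 ≡ 16 (mod 48).
  bit 3 = 1: square 16^2 = 256 ≡ 16; bit is 1, so multiply 16·40 = 640 ≡ 16 (mod 48).
Final value: 40^7 ≡ 16 (mod 48).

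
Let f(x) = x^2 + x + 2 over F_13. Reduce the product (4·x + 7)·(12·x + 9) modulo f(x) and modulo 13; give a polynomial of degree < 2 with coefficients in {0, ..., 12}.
Multiply as integer polynomials: a · b = 48·x^2 + 120·x + 63. Reducing coefficients mod 13: a · b ≡ 9·x^2 + 3·x + 11. Now divide by f(x) = x^2 + x + 2 in F_13[x], eliminating the leading term at each step:
  leading term 9·x^2: subtract (9)·f(x) = 9·x^2 + 9·x + 5, leaving 7·x + 6 (coefficients mod 13)
The degree is now < 2, so this is the remainder. Hence a · b ≡ 7·x + 6 in F_13[x]/(f).

Final answer: a · b ≡ 7·x + 6 (mod f(x))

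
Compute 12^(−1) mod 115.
Apply the extended Euclidean algorithm to (115, 12), tracking rows (r, s, t) with s·115 + t·12 = r. Each division r_prev = q·r_cur + r_new produces the new row as (previous row) − q·(current row):
  row A: (115, 1, 0)   [1·115 + 0·12 = 115]
  row B: (12, 0, 1)   [0·115 + 1·12 = 12]
  115 = 9·12 + 7   → row C = row A − 9·row B = (7, 1, −9)   [check: 1·115 − 9·12 = 7]
  12 = 1·7 + 5   → row D = row B − 1·row C = (5, −1, 10)   [check: −1·115 + 10·12 = 5]
  7 = 1·5 + 2   → row E = row C − 1·row D = (2, 2, −19)   [check: 2·115 − 19·12 = 2]
  5 = 2·2 + 1   → row F = row D − 2·row E = (1, −5, 48)   [check: −5·115 + 48·12 = 1]
  2 = 2·1 + 0   → remainder 0, stop. gcd = 1 (last nonzero row F).
The gcd is 1, so 12 is invertible mod 115. The last nonzero row gives −5·115 + 48·12 = 1, so t = 48. So 12^(−1) ≡ 48 (mod 115). Verify: 12 · 48 = 576 ≡ 1 (mod 115). ✓

Final answer: 12^(−1) ≡ 48 (mod 115)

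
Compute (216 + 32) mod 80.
Reduce the summands first: 216 ≡ 56 (mod 80), so 216 + 32 ≡ 56 + 32 (mod 80). 56 + 32 = 88; 88 = 1·80 + 8, so (216 + 32) mod 80 = 8.

Final answer: 8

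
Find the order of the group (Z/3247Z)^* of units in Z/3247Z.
(Z/3247Z)^* consists of the classes a with gcd(a, 3247) = 1, so its order is φ(3247). φ is multiplicative, with φ(p^e) = p^e − p^(e−1). Factorise 3247 = 17 · 191. Then
  φ(3247) = (17 − 1) · (191 − 1) = 16 · 190 = 3040.
Thus |(Z/3247Z)^*| = 3040.

Final answer: |(Z/3247Z)^*| = 3040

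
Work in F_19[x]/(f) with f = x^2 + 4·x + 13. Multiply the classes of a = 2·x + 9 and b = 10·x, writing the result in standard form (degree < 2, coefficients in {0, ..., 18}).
a · b ≡ 10·x + 6 (mod f(x))

Multiply as integer polynomials: a · b = 20·x^2 + 90·x. Reducing coefficients mod 19: a · b ≡ x^2 + 14·x. Now divide by f(x) = x^2 + 4·x + 13 in F_19[x], eliminating the leading term at each step:
  leading term x^2: subtract (1)·f(x) = x^2 + 4·x + 13, leaving 10·x + 6 (coefficients mod 19)
The degree is now < 2, so this is the remainder. Hence a · b ≡ 10·x + 6 in F_19[x]/(f).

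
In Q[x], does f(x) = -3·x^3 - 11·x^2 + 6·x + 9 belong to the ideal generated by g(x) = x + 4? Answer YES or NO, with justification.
In Q[x] the ideal (g) consists of all multiples of g, so f ∈ (g) iff g | f, i.e. iff the remainder of f on division by g is 0. Divide f by g (g is monic, so eliminate the leading term of the running remainder at each step):
  leading term -3·x^3: subtract (-3·x^2)·g(x) = -3·x^3 - 12·x^2, leaving x^2 + 6·x + 9
  leading term x^2: subtract (x)·g(x) = x^2 + 4·x, leaving 2·x + 9
  leading term 2·x: subtract (2)·g(x) = 2·x + 8, leaving 1
The remainder r(x) = 1 ≠ 0 (and deg r < deg g), so g ∤ f, i.e. f ∉ (g).

Final answer: NO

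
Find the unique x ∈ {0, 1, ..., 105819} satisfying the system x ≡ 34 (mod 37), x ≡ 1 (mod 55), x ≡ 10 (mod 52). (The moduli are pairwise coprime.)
x ≡ 71666 (mod 105820); the representative in [0, 105820) is 71666

The moduli 37, 55, 52 are pairwise coprime, so by the CRT there is a unique solution mod 37·55·52 = 105820.
Solve by successive substitution. Start with x ≡ 34 (mod 37).
  Combine with x ≡ 1 (mod 55): write x = 34 + 37·t and require 34 + 37·t ≡ 1 (mod 55), i.e. 37·t ≡ 1 − 34 ≡ 22 (mod 55). Since 37^(−1) ≡ 3 (mod 55), t ≡ 3·22 ≡ 11 (mod 55). So x ≡ 34 + 37·11 = 441 (mod 2035).
  Combine with x ≡ 10 (mod 52): write x = 441 + 2035·t and require 441 + 2035·t ≡ 10 (mod 52), i.e. 2035·t ≡ 10 − 441 ≡ 37 (mod 52). Since 2035^(−1) ≡ 15 (mod 52) (2035 ≡ 7 (mod 52)), t ≡ 15·37 ≡ 35 (mod 52). So x ≡ 441 + 2035·35 = 71666 (mod 105820).
Unique solution in [0, 105820): x = 71666.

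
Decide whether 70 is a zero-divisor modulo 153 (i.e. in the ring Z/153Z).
gcd(70, 153) = 1, so 70 is a unit in Z/153Z (it has a multiplicative inverse). A unit cannot be a zero-divisor: if 70·b ≡ 0 then multiplying both sides by 70^(−1) gives b ≡ 0. So 70 is not a zero-divisor.

Final answer: NO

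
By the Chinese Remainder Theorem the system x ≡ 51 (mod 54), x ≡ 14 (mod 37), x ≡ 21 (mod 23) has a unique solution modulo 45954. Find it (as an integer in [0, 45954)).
The moduli 54, 37, 23 are pairwise coprime, so by the CRT there is a unique solution mod 54·37·23 = 45954.
Solve by successive substitution. Start with x ≡ 51 (mod 54).
  Combine with x ≡ 14 (mod 37): write x = 51 + 54·t and require 51 + 54·t ≡ 14 (mod 37), i.e. 54·t ≡ 14 − 51 ≡ 0 (mod 37). Since 54^(−1) ≡ 24 (mod 37) (54 ≡ 17 (mod 37)), t ≡ 24·0 ≡ 0 (mod 37). So x ≡ 51 + 54·0 = 51 (mod 1998).
  Combine with x ≡ 21 (mod 23): write x = 51 + 1998·t and require 51 + 1998·t ≡ 21 (mod 23), i.e. 1998·t ≡ 21 − 51 ≡ 16 (mod 23). Since 1998^(−1) ≡ 15 (mod 23) (1998 ≡ 20 (mod 23)), t ≡ 15·16 ≡ 10 (mod 23). So x ≡ 51 + 1998·10 = 20031 (mod 45954).
Unique solution in [0, 45954): x = 20031.

Final answer: x ≡ 20031 (mod 45954); the representative in [0, 45954) is 20031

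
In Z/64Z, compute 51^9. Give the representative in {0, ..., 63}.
19

Use repeated squaring. Binary(9) = 1001. Walk through the bits of the exponent 9 left-to-right: at each bit after the leading one, square the running value, then multiply by 51 if the bit is 1 (always reducing mod 64):
  bit 1 = 1 (leading): start with 51.
  bit 2 = 0: square 51^2 = 2601 ≡ 41 (mod 64).
  bit 3 = 0: square 41^2 = 1681 ≡ 17 (mod 64).
  bit 4 = 1: square 17^2 = 289 ≡ 33; bit is 1, so multiply 33·51 = 1683 ≡ 19 (mod 64).
Final value: 51^9 ≡ 19 (mod 64).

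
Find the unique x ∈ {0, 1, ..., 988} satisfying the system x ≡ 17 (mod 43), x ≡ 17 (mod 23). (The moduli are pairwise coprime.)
The moduli 43, 23 are pairwise coprime, so by the CRT there is a unique solution mod 43·23 = 989.
Solve by successive substitution. Start with x ≡ 17 (mod 43).
  Combine with x ≡ 17 (mod 23): write x = 17 + 43·t and require 17 + 43·t ≡ 17 (mod 23), i.e. 43·t ≡ 17 − 17 ≡ 0 (mod 23). Since 43^(−1) ≡ 15 (mod 23) (43 ≡ 20 (mod 23)), t ≡ 15·0 ≡ 0 (mod 23). So x ≡ 17 + 43·0 = 17 (mod 989).
Unique solution in [0, 989): x = 17.

Final answer: x ≡ 17 (mod 989); the representative in [0, 989) is 17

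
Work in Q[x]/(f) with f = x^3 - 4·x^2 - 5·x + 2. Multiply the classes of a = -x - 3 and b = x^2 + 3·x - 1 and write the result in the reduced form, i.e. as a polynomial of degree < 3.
First multiply in Q[x] without reducing: a · b = -x^3 - 6·x^2 - 8·x + 3. Now divide by f(x) = x^3 - 4·x^2 - 5·x + 2, eliminating the leading term at each step:
  leading term -x^3: subtract (-1)·f(x) = -x^3 + 4·x^2 + 5·x - 2, leaving -10·x^2 - 13·x + 5
The degree is now < 3, so this is the remainder. Hence a · b ≡ -10·x^2 - 13·x + 5 in Q[x]/(f).

Final answer: a · b ≡ -10·x^2 - 13·x + 5 (mod f(x))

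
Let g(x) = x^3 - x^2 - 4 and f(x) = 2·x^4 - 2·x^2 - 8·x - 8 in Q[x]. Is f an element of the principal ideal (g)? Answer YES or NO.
YES

In Q[x] the ideal (g) consists of all multiples of g, so f ∈ (g) iff g | f, i.e. iff the remainder of f on division by g is 0. Divide f by g (g is monic, so eliminate the leading term of the running remainder at each step):
  leading term 2·x^4: subtract (2·x)·g(x) = 2·x^4 - 2·x^3 - 8·x, leaving 2·x^3 - 2·x^2 - 8
  leading term 2·x^3: subtract (2)·g(x) = 2·x^3 - 2·x^2 - 8, leaving 0
The remainder is 0, so f(x) = g(x) · h(x) with h(x) = 2·x + 2. Hence g | f, i.e. f ∈ (g).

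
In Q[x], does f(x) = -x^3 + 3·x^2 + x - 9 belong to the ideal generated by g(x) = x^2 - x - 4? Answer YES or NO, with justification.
In Q[x] the ideal (g) consists of all multiples of g, so f ∈ (g) iff g | f, i.e. iff the remainder of f on division by g is 0. Divide f by g (g is monic, so eliminate the leading term of the running remainder at each step):
  leading term -x^3: subtract (-x)·g(x) = -x^3 + x^2 + 4·x, leaving 2·x^2 - 3·x - 9
  leading term 2·x^2: subtract (2)·g(x) = 2·x^2 - 2·x - 8, leaving -x - 1
The remainder r(x) = -x - 1 ≠ 0 (and deg r < deg g), so g ∤ f, i.e. f ∉ (g).

Final answer: NO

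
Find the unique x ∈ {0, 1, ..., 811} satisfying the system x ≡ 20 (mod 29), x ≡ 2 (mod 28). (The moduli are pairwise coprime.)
x ≡ 310 (mod 812); the representative in [0, 812) is 310

The moduli 29, 28 are pairwise coprime, so by the CRT there is a unique solution mod 29·28 = 812.
Solve by successive substitution. Start with x ≡ 20 (mod 29).
  Combine with x ≡ 2 (mod 28): write x = 20 + 29·t and require 20 + 29·t ≡ 2 (mod 28), i.e. 29·t ≡ 2 − 20 ≡ 10 (mod 28). Since 29^(−1) ≡ 1 (mod 28) (29 ≡ 1 (mod 28)), t ≡ 1·10 ≡ 10 (mod 28). So x ≡ 20 + 29·10 = 310 (mod 812).
Unique solution in [0, 812): x = 310.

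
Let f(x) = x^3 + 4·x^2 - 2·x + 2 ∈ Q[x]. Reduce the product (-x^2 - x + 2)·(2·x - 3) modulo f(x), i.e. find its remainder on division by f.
a · b ≡ 9·x^2 + 3·x - 2 (mod f(x))

First multiply in Q[x] without reducing: a · b = -2·x^3 + x^2 + 7·x - 6. Now divide by f(x) = x^3 + 4·x^2 - 2·x + 2, eliminating the leading term at each step:
  leading term -2·x^3: subtract (-2)·f(x) = -2·x^3 - 8·x^2 + 4·x - 4, leaving 9·x^2 + 3·x - 2
The degree is now < 3, so this is the remainder. Hence a · b ≡ 9·x^2 + 3·x - 2 in Q[x]/(f).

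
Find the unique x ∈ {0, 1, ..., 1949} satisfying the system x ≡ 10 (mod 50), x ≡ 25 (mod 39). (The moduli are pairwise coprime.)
The moduli 50, 39 are pairwise coprime, so by the CRT there is a unique solution mod 50·39 = 1950.
Solve by successive substitution. Start with x ≡ 10 (mod 50).
  Combine with x ≡ 25 (mod 39): write x = 10 + 50·t and require 10 + 50·t ≡ 25 (mod 39), i.e. 50·t ≡ 25 − 10 ≡ 15 (mod 39). Since 50^(−1) ≡ 32 (mod 39) (50 ≡ 11 (mod 39)), t ≡ 32·15 ≡ 12 (mod 39). So x ≡ 10 + 50·12 = 610 (mod 1950).
Unique solution in [0, 1950): x = 610.

Final answer: x ≡ 610 (mod 1950); the representative in [0, 1950) is 610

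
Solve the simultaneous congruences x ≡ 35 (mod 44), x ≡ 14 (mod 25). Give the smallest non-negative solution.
x ≡ 739 (mod 1100); the representative in [0, 1100) is 739

The moduli 44, 25 are pairwise coprime, so by the CRT there is a unique solution mod 44·25 = 1100.
Solve by successive substitution. Start with x ≡ 35 (mod 44).
  Combine with x ≡ 14 (mod 25): write x = 35 + 44·t and require 35 + 44·t ≡ 14 (mod 25), i.e. 44·t ≡ 14 − 35 ≡ 4 (mod 25). Since 44^(−1) ≡ 4 (mod 25) (44 ≡ 19 (mod 25)), t ≡ 4·4 ≡ 16 (mod 25). So x ≡ 35 + 44·16 = 739 (mod 1100).
Unique solution in [0, 1100): x = 739.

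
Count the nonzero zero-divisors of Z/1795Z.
Z/1795Z has 362 nonzero zero-divisors

In Z/1795Z each nonzero element is either a unit (gcd with 1795 is 1) or a zero-divisor (gcd > 1). The number of units is φ(1795): factorise 1795 = 5 · 359, so φ(1795) = (5 − 1) · (359 − 1) = 4 · 358 = 1432. The nonzero elements number 1795 − 1 = 1794. Hence the nonzero zero-divisors number 1794 − 1432 = 362.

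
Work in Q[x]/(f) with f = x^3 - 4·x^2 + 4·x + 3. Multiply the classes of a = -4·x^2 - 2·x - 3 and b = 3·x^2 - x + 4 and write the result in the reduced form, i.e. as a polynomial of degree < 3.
a · b ≡ -175·x^2 + 231·x + 138 (mod f(x))

First multiply in Q[x] without reducing: a · b = -12·x^4 - 2·x^3 - 23·x^2 - 5·x - 12. Now divide by f(x) = x^3 - 4·x^2 + 4·x + 3, eliminating the leading term at each step:
  leading term -12·x^4: subtract (-12·x)·f(x) = -12·x^4 + 48·x^3 - 48·x^2 - 36·x, leaving -50·x^3 + 25·x^2 + 31·x - 12
  leading term -50·x^3: subtract (-50)·f(x) = -50·x^3 + 200·x^2 - 200·x - 150, leaving -175·x^2 + 231·x + 138
The degree is now < 3, so this is the remainder. Hence a · b ≡ -175·x^2 + 231·x + 138 in Q[x]/(f).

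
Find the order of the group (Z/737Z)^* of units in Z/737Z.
(Z/737Z)^* consists of the classes a with gcd(a, 737) = 1, so its order is φ(737). φ is multiplicative, with φ(p^e) = p^e − p^(e−1). Factorise 737 = 11 · 67. Then
  φ(737) = (11 − 1) · (67 − 1) = 10 · 66 = 660.
Thus |(Z/737Z)^*| = 660.

Final answer: |(Z/737Z)^*| = 660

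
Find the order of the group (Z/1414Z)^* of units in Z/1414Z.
(Z/1414Z)^* consists of the classes a with gcd(a, 1414) = 1, so its order is φ(1414). φ is multiplicative, with φ(p^e) = p^e − p^(e−1). Factorise 1414 = 2 · 7 · 101. Then
  φ(1414) = (2 − 1) · (7 − 1) · (101 − 1) = 1 · 6 · 100 = 600.
Thus |(Z/1414Z)^*| = 600.

Final answer: |(Z/1414Z)^*| = 600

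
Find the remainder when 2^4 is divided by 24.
Use repeated squaring. Binary(4) = 100. Walk through the bits of the exponent 4 left-to-right: at each bit after the leading one, square the running value, then multiply by 2 if the bit is 1 (always reducing mod 24):
  bit 1 = 1 (leading): start with 2.
  bit 2 = 0: square 2^2 = 4 (mod 24).
  bit 3 = 0: square 4^2 = 16 (mod 24).
Final value: 2^4 ≡ 16 (mod 24).

Final answer: 16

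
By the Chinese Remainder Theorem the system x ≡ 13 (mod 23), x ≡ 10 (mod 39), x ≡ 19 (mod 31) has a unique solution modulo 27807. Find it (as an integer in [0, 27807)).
x ≡ 12295 (mod 27807); the representative in [0, 27807) is 12295

The moduli 23, 39, 31 are pairwise coprime, so by the CRT there is a unique solution mod 23·39·31 = 27807.
Solve by successive substitution. Start with x ≡ 13 (mod 23).
  Combine with x ≡ 10 (mod 39): write x = 13 + 23·t and require 13 + 23·t ≡ 10 (mod 39), i.e. 23·t ≡ 10 − 13 ≡ 36 (mod 39). Since 23^(−1) ≡ 17 (mod 39), t ≡ 17·36 ≡ 27 (mod 39). So x ≡ 13 + 23·27 = 634 (mod 897).
  Combine with x ≡ 19 (mod 31): write x = 634 + 897·t and require 634 + 897·t ≡ 19 (mod 31), i.e. 897·t ≡ 19 − 634 ≡ 5 (mod 31). Since 897^(−1) ≡ 15 (mod 31) (897 ≡ 29 (mod 31)), t ≡ 15·5 ≡ 13 (mod 31). So x ≡ 634 + 897·13 = 12295 (mod 27807).
Unique solution in [0, 27807): x = 12295.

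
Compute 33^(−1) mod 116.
33^(−1) ≡ 109 (mod 116)

Apply the extended Euclidean algorithm to (116, 33), tracking rows (r, s, t) with s·116 + t·33 = r. Each division r_prev = q·r_cur + r_new produces the new row as (previous row) − q·(current row):
  row A: (116, 1, 0)   [1·116 + 0·33 = 116]
  row B: (33, 0, 1)   [0·116 + 1·33 = 33]
  116 = 3·33 + 17   → row C = row A − 3·row B = (17, 1, −3)   [check: 1·116 − 3·33 = 17]
  33 = 1·17 + 16   → row D = row B − 1·row C = (16, −1, 4)   [check: −1·116 + 4·33 = 16]
  17 = 1·16 + 1   → row E = row C − 1·row D = (1, 2, −7)   [check: 2·116 − 7·33 = 1]
  16 = 16·1 + 0   → remainder 0, stop. gcd = 1 (last nonzero row E).
The gcd is 1, so 33 is invertible mod 116. The last nonzero row gives 2·116 − 7·33 = 1, so t = −7. So 33^(−1) ≡ −7 ≡ 109 (mod 116). Verify: 33 · 109 = 3597 ≡ 1 (mod 116). ✓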